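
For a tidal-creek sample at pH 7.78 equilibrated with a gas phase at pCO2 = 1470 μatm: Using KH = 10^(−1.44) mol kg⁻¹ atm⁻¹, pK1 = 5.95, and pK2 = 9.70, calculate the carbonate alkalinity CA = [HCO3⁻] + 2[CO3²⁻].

CA = 3.70 mmol/kg

[CO2*] = KH · pCO2 = 10^(−1.44) × 1470×10^-6 = 5.337×10^-5 mol/kg
α₀ = 1/(1 + K1/[H⁺] + K1K2/[H⁺]²) = 1/(1 + 10^+1.83 + 10^-0.09) = 0.01440
DIC = [CO2*]/α₀ = 5.337×10^-5 / 0.01440 = 3.705 mmol/kg
CA = (α₁ + 2α₂)·DIC = (0.9739 + 2×0.01171) × 3.705 = 3.70 mmol/kg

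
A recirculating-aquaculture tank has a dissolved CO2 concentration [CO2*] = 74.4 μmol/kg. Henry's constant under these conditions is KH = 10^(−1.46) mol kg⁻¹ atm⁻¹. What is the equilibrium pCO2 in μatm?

KH = 10^(−1.46) = 3.467×10^-2 mol kg⁻¹ atm⁻¹
pCO2 = [CO2*]/KH = 74.4×10^-6 / 3.467×10^-2 = 2.15×10^-3 atm = 2150 μatm

pCO2 = 2150 μatm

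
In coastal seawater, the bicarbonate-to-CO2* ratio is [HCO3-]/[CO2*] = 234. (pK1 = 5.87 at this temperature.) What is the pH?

pH = 8.24

From K1 = [H⁺][HCO3-]/[CO2*]:  pH = pK1 + log₁₀([HCO3-]/[CO2*])
log₁₀(234) = +2.369
pH = 5.87 + (+2.369) = 8.24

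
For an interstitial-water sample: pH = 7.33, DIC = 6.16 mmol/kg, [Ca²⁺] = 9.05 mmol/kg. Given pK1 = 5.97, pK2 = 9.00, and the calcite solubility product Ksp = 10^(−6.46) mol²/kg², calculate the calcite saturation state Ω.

α₂ = 1 / (1 + [H⁺]/K2 + [H⁺]²/(K1K2)) = 1 / (1 + 10^+1.67 + 10^+0.31)
   = 1 / (1 + 46.774 + 2.0417) = 1/49.815 = 0.02007
[CO3²⁻] = α₂ × DIC = 0.02007 × 6.16 = 0.1237 mmol/kg
Ksp = 10^(−6.46) = 3.467×10^-7
Ω = [Ca²⁺][CO3²⁻]/Ksp = (9.05×10^-3)(1.237×10^-4) / 3.467×10^-7 = 3.23

Ω = 3.23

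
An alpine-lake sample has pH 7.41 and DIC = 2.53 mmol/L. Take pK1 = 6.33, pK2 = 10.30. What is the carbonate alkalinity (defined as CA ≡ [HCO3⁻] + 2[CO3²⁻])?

CA = 2.34 mmol/L

CA = [HCO3⁻] + 2[CO3²⁻] = (α₁ + 2α₂)·DIC
At pH 7.41: [H⁺]/K1 = 10^-1.08 = 0.083176, K2/[H⁺] = 10^-2.89 = 0.0012882
α₁ = 1/(1 + 0.083176 + 0.0012882) = 1/1.0845 = 0.9221; α₂ = α₁·K2/[H⁺] = 0.001188
α₁ + 2α₂ = 0.9245
CA = 0.9245 × 2.53 = 2.34 mmol/L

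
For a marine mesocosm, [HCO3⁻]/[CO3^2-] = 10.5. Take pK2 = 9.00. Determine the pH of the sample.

pH = 7.98

From K2 = [H⁺][CO3^2-]/[HCO3⁻]:  pH = pK2 − log₁₀([HCO3⁻]/[CO3^2-])
log₁₀(10.5) = +1.021
pH = 9.00 − (+1.021) = 7.98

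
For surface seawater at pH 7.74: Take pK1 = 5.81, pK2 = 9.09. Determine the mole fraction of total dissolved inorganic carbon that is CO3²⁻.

α₂ = 0.0423

α₂ = 1 / (1 + [H⁺]/K2 + [H⁺]²/(K1K2)) = 1 / (1 + 10^+1.35 + 10^-0.58)
   = 1 / (1 + 22.387 + 0.26303) = 1/23.650 = 0.04228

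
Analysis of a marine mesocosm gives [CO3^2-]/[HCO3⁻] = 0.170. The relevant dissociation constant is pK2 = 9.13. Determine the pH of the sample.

From K2 = [H⁺][CO3^2-]/[HCO3⁻]:  pH = pK2 + log₁₀([CO3^2-]/[HCO3⁻])
log₁₀(0.170) = -0.770
pH = 9.13 + (-0.770) = 8.36

pH = 8.36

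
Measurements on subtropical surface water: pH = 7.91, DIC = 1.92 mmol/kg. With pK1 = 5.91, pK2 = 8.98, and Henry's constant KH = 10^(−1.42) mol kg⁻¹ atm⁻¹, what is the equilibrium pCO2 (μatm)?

pCO2 = 461 μatm

α₀ = 1 / (1 + K1/[H⁺] + K1K2/[H⁺]²) = 1 / (1 + 10^+2.00 + 10^+0.93)
   = 1 / (1 + 100.00 + 8.5114) = 1/109.51 = 0.009131
[CO2*] = α₀ × DIC = 0.009131 × 1.92 = 0.01753 mmol/kg = 17.53 μmol/kg
pCO2 = [CO2*]/KH = 1.753×10^-5 / 3.802×10^-2 = 461 μatm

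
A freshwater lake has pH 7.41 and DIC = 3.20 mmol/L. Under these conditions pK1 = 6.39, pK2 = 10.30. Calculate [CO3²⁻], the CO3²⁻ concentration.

α₂ = 1 / (1 + [H⁺]/K2 + [H⁺]²/(K1K2)) = 1 / (1 + 10^+2.89 + 10^+1.87)
   = 1 / (1 + 776.25 + 74.131) = 1/851.38 = 0.001175
[CO3²⁻] = α₂ × DIC = 0.001175 × 3.20 = 0.00376 mmol/L = 3.76 μmol/L

[CO3²⁻] = 3.76 μmol/L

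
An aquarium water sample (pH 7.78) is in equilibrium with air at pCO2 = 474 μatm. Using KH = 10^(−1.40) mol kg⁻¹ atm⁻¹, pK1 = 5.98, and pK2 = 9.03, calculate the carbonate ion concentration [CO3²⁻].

[CO2*] = KH · pCO2 = 10^(−1.40) × 474×10^-6 = 1.887×10^-5 mol/kg
α₀ = 1/(1 + K1/[H⁺] + K1K2/[H⁺]²) = 1/(1 + 10^+1.80 + 10^+0.55) = 0.01478
DIC = [CO2*]/α₀ = 1.887×10^-5 / 0.01478 = 1.276 mmol/kg
[CO3²⁻] = α₂·DIC; α₂ = 0.05245, so [CO3²⁻] = 0.05245 × 1.276 = 0.0670 mmol/kg

[CO3²⁻] = 0.0670 mmol/kg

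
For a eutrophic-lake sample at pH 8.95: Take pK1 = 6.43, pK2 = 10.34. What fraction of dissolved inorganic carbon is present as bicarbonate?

α₁ = 1 / (1 + [H⁺]/K1 + K2/[H⁺]) = 1 / (1 + 10^-2.52 + 10^-1.39)
   = 1 / (1 + 0.0030200 + 0.040738) = 1/1.0438 = 0.9581

α₁ = 0.958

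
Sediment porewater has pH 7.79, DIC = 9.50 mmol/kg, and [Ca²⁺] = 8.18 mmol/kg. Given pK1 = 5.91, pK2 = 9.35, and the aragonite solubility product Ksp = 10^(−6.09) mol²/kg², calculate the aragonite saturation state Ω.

α₂ = 1 / (1 + [H⁺]/K2 + [H⁺]²/(K1K2)) = 1 / (1 + 10^+1.56 + 10^-0.32)
   = 1 / (1 + 36.308 + 0.47863) = 1/37.786 = 0.02646
[CO3²⁻] = α₂ × DIC = 0.02646 × 9.50 = 0.2514 mmol/kg
Ksp = 10^(−6.09) = 8.128×10^-7
Ω = [Ca²⁺][CO3²⁻]/Ksp = (8.18×10^-3)(2.514×10^-4) / 8.128×10^-7 = 2.53

Ω = 2.53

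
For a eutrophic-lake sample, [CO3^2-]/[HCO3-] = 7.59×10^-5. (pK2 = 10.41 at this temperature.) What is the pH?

From K2 = [H⁺][CO3^2-]/[HCO3-]:  pH = pK2 + log₁₀([CO3^2-]/[HCO3-])
log₁₀(7.59×10^-5) = -4.120
pH = 10.41 + (-4.120) = 6.29

pH = 6.29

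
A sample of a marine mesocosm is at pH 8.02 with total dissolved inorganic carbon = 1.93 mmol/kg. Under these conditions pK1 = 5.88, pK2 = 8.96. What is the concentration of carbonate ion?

[CO3²⁻] = 0.197 mmol/kg

α₂ = 1 / (1 + [H⁺]/K2 + [H⁺]²/(K1K2)) = 1 / (1 + 10^+0.94 + 10^-1.20)
   = 1 / (1 + 8.7096 + 0.063096) = 1/9.7727 = 0.1023
[CO3²⁻] = α₂ × DIC = 0.1023 × 1.93 = 0.197 mmol/kg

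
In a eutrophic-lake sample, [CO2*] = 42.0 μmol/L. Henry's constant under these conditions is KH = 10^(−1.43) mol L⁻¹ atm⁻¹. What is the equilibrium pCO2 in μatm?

KH = 10^(−1.43) = 3.715×10^-2 mol L⁻¹ atm⁻¹
pCO2 = [CO2*]/KH = 42.0×10^-6 / 3.715×10^-2 = 1.13×10^-3 atm = 1130 μatm

pCO2 = 1130 μatm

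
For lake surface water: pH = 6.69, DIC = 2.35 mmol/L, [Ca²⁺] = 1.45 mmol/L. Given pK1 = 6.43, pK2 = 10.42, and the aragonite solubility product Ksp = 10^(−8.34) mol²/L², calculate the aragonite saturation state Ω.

α₂ = 1 / (1 + [H⁺]/K2 + [H⁺]²/(K1K2)) = 1 / (1 + 10^+3.73 + 10^+3.47)
   = 1 / (1 + 5370.3 + 2951.2) = 1/8322.5 = 0.0001202
[CO3²⁻] = α₂ × DIC = 0.0001202 × 2.35 = 0.0002824 mmol/L = 0.2824 μmol/L
Ksp = 10^(−8.34) = 4.571×10^-9
Ω = [Ca²⁺][CO3²⁻]/Ksp = (1.45×10^-3)(2.824×10^-7) / 4.571×10^-9 = 0.0896

Ω = 0.0896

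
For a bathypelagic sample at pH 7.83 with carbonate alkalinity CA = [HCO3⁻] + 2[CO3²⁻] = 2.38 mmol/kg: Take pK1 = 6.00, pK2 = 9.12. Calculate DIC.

CA = [HCO3⁻] + 2[CO3²⁻] = (α₁ + 2α₂)·DIC
At pH 7.83: [H⁺]/K1 = 10^-1.83 = 0.014791, K2/[H⁺] = 10^-1.29 = 0.051286
α₁ = 1/(1 + 0.014791 + 0.051286) = 1/1.0661 = 0.9380; α₂ = α₁·K2/[H⁺] = 0.04811
α₁ + 2α₂ = 1.0342
DIC = CA / (α₁ + 2α₂) = 2.38 / 1.0342 = 2.30 mmol/kg

DIC = 2.30 mmol/kg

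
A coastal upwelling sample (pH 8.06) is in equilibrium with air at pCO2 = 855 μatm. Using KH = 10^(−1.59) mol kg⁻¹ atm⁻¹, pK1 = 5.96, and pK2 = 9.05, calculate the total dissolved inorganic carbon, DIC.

[CO2*] = KH · pCO2 = 10^(−1.59) × 855×10^-6 = 2.198×10^-5 mol/kg
α₀ = 1/(1 + K1/[H⁺] + K1K2/[H⁺]²) = 1/(1 + 10^+2.10 + 10^+1.11) = 0.007154
DIC = [CO2*]/α₀ = 2.198×10^-5 / 0.007154 = 3.07 mmol/kg

DIC = 3.07 mmol/kg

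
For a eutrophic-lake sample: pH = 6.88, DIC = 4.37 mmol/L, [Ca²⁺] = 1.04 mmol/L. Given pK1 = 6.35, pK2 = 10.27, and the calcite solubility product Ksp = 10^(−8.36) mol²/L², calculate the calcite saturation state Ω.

Ω = 0.327

α₂ = 1 / (1 + [H⁺]/K2 + [H⁺]²/(K1K2)) = 1 / (1 + 10^+3.39 + 10^+2.86)
   = 1 / (1 + 2454.7 + 724.44) = 1/3180.1 = 0.0003145
[CO3²⁻] = α₂ × DIC = 0.0003145 × 4.37 = 0.001374 mmol/L = 1.374 μmol/L
Ksp = 10^(−8.36) = 4.365×10^-9
Ω = [Ca²⁺][CO3²⁻]/Ksp = (1.04×10^-3)(1.374×10^-6) / 4.365×10^-9 = 0.327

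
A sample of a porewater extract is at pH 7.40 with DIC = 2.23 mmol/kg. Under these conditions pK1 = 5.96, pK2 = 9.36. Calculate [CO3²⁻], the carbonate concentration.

[CO3²⁻] = 0.0233 mmol/kg

α₂ = 1 / (1 + [H⁺]/K2 + [H⁺]²/(K1K2)) = 1 / (1 + 10^+1.96 + 10^+0.52)
   = 1 / (1 + 91.201 + 3.3113) = 1/95.512 = 0.01047
[CO3²⁻] = α₂ × DIC = 0.01047 × 2.23 = 0.0233 mmol/kg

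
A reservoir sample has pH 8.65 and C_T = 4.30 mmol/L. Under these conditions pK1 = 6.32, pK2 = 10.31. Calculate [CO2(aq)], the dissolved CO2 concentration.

[CO2*] = 19.6 μmol/L

α₀ = 1 / (1 + K1/[H⁺] + K1K2/[H⁺]²) = 1 / (1 + 10^+2.33 + 10^+0.67)
   = 1 / (1 + 213.80 + 4.6774) = 1/219.47 = 0.004556
[CO2*] = α₀ × DIC = 0.004556 × 4.30 = 0.0196 mmol/L = 19.6 μmol/L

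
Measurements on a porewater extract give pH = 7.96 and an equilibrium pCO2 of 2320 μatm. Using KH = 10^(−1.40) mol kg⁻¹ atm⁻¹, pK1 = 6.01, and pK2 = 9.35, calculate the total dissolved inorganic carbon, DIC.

[CO2*] = KH · pCO2 = 10^(−1.40) × 2320×10^-6 = 9.236×10^-5 mol/kg
α₀ = 1/(1 + K1/[H⁺] + K1K2/[H⁺]²) = 1/(1 + 10^+1.95 + 10^+0.56) = 0.01067
DIC = [CO2*]/α₀ = 9.236×10^-5 / 0.01067 = 8.66 mmol/kg

DIC = 8.66 mmol/kg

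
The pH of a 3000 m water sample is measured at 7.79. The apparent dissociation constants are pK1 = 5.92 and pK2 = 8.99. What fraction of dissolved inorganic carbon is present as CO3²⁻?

α₂ = 1 / (1 + [H⁺]/K2 + [H⁺]²/(K1K2)) = 1 / (1 + 10^+1.20 + 10^-0.67)
   = 1 / (1 + 15.849 + 0.21380) = 1/17.063 = 0.05861

α₂ = 0.0586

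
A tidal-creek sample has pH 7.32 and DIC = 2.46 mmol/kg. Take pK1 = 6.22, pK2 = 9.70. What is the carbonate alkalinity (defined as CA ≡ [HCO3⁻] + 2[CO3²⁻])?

CA = [HCO3⁻] + 2[CO3²⁻] = (α₁ + 2α₂)·DIC
At pH 7.32: [H⁺]/K1 = 10^-1.10 = 0.079433, K2/[H⁺] = 10^-2.38 = 0.0041687
α₁ = 1/(1 + 0.079433 + 0.0041687) = 1/1.0836 = 0.9228; α₂ = α₁·K2/[H⁺] = 0.003847
α₁ + 2α₂ = 0.9305
CA = 0.9305 × 2.46 = 2.29 mmol/kg

CA = 2.29 mmol/kg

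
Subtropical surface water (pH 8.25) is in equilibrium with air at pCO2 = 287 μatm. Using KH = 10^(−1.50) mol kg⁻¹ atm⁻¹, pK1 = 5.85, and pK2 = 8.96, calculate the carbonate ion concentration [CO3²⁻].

[CO3²⁻] = 0.445 mmol/kg

[CO2*] = KH · pCO2 = 10^(−1.50) × 287×10^-6 = 9.076×10^-6 mol/kg
α₀ = 1/(1 + K1/[H⁺] + K1K2/[H⁺]²) = 1/(1 + 10^+2.40 + 10^+1.69) = 0.003320
DIC = [CO2*]/α₀ = 9.076×10^-6 / 0.003320 = 2.733 mmol/kg
[CO3²⁻] = α₂·DIC; α₂ = 0.1626, so [CO3²⁻] = 0.1626 × 2.733 = 0.445 mmol/kg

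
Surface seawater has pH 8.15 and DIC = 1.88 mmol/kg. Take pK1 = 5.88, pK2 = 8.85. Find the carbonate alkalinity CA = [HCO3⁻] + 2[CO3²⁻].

CA = 2.18 mmol/kg

CA = [HCO3⁻] + 2[CO3²⁻] = (α₁ + 2α₂)·DIC
At pH 8.15: [H⁺]/K1 = 10^-2.27 = 0.0053703, K2/[H⁺] = 10^-0.70 = 0.19953
α₁ = 1/(1 + 0.0053703 + 0.19953) = 1/1.2049 = 0.8299; α₂ = α₁·K2/[H⁺] = 0.1656
α₁ + 2α₂ = 1.1611
CA = 1.1611 × 1.88 = 2.18 mmol/kg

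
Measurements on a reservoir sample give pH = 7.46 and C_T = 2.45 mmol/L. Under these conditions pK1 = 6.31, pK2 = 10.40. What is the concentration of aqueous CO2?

α₀ = 1 / (1 + K1/[H⁺] + K1K2/[H⁺]²) = 1 / (1 + 10^+1.15 + 10^-1.79)
   = 1 / (1 + 14.125 + 0.016218) = 1/15.142 = 0.06604
[CO2*] = α₀ × DIC = 0.06604 × 2.45 = 0.162 mmol/L

[CO2*] = 0.162 mmol/L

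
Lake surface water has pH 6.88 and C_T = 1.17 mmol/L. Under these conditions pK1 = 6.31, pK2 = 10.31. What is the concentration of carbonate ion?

α₂ = 1 / (1 + [H⁺]/K2 + [H⁺]²/(K1K2)) = 1 / (1 + 10^+3.43 + 10^+2.86)
   = 1 / (1 + 2691.5 + 724.44) = 1/3417.0 = 0.0002927
[CO3²⁻] = α₂ × DIC = 0.0002927 × 1.17 = 0.000342 mmol/L = 0.342 μmol/L

[CO3²⁻] = 0.342 μmol/L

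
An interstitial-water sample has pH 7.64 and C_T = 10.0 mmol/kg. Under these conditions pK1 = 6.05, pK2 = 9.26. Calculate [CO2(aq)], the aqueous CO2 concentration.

[CO2*] = 0.245 mmol/kg

α₀ = 1 / (1 + K1/[H⁺] + K1K2/[H⁺]²) = 1 / (1 + 10^+1.59 + 10^-0.03)
   = 1 / (1 + 38.905 + 0.93325) = 1/40.838 = 0.02449
[CO2*] = α₀ × DIC = 0.02449 × 10.0 = 0.245 mmol/kg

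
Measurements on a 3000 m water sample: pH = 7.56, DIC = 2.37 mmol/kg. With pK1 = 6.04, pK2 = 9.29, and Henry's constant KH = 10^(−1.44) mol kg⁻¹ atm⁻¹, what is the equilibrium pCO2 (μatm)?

α₀ = 1 / (1 + K1/[H⁺] + K1K2/[H⁺]²) = 1 / (1 + 10^+1.52 + 10^-0.21)
   = 1 / (1 + 33.113 + 0.61660) = 1/34.730 = 0.02879
[CO2*] = α₀ × DIC = 0.02879 × 2.37 = 0.06824 mmol/kg
pCO2 = [CO2*]/KH = 6.824×10^-5 / 3.631×10^-2 = 1880 μatm

pCO2 = 1880 μatm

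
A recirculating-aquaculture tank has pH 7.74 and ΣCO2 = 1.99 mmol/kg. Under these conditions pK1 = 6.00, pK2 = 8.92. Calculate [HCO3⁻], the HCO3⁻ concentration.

[HCO3⁻] = 1.84 mmol/kg

α₁ = 1 / (1 + [H⁺]/K1 + K2/[H⁺]) = 1 / (1 + 10^-1.74 + 10^-1.18)
   = 1 / (1 + 0.018197 + 0.066069) = 1/1.0843 = 0.9223
[HCO3⁻] = α₁ × DIC = 0.9223 × 1.99 = 1.84 mmol/kg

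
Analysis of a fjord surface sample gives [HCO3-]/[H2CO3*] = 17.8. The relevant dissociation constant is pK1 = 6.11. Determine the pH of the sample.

pH = 7.36

From K1 = [H⁺][HCO3-]/[H2CO3*]:  pH = pK1 + log₁₀([HCO3-]/[H2CO3*])
log₁₀(17.8) = +1.250
pH = 6.11 + (+1.250) = 7.36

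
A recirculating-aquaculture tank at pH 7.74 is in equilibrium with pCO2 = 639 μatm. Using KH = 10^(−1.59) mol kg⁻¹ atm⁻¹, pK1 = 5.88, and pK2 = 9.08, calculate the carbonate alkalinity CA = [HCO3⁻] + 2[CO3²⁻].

[CO2*] = KH · pCO2 = 10^(−1.59) × 639×10^-6 = 1.642×10^-5 mol/kg
α₀ = 1/(1 + K1/[H⁺] + K1K2/[H⁺]²) = 1/(1 + 10^+1.86 + 10^+0.52) = 0.01303
DIC = [CO2*]/α₀ = 1.642×10^-5 / 0.01303 = 1.261 mmol/kg
CA = (α₁ + 2α₂)·DIC = (0.9438 + 2×0.04314) × 1.261 = 1.30 mmol/kg

CA = 1.30 mmol/kg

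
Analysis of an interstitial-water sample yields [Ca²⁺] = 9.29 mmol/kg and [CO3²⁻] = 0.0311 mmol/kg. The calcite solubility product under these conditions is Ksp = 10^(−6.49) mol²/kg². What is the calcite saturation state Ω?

Ksp = 10^(−6.49) = 3.236×10^-7
Ω = [Ca²⁺][CO3²⁻]/Ksp = (9.29×10^-3)(0.0311×10^-3) / 3.236×10^-7 = 0.893

Ω = 0.893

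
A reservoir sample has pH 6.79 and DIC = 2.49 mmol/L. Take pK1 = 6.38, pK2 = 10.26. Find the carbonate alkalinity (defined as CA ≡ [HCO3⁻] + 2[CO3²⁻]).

CA = [HCO3⁻] + 2[CO3²⁻] = (α₁ + 2α₂)·DIC
At pH 6.79: [H⁺]/K1 = 10^-0.41 = 0.38905, K2/[H⁺] = 10^-3.47 = 0.00033884
α₁ = 1/(1 + 0.38905 + 0.00033884) = 1/1.3894 = 0.7197; α₂ = α₁·K2/[H⁺] = 0.0002439
α₁ + 2α₂ = 0.7202
CA = 0.7202 × 2.49 = 1.79 mmol/L

CA = 1.79 mmol/L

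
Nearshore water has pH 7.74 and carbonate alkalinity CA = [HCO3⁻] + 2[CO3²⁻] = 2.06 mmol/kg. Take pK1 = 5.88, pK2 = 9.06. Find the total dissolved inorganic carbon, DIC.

CA = [HCO3⁻] + 2[CO3²⁻] = (α₁ + 2α₂)·DIC
At pH 7.74: [H⁺]/K1 = 10^-1.86 = 0.013804, K2/[H⁺] = 10^-1.32 = 0.047863
α₁ = 1/(1 + 0.013804 + 0.047863) = 1/1.0617 = 0.9419; α₂ = α₁·K2/[H⁺] = 0.04508
α₁ + 2α₂ = 1.0321
DIC = CA / (α₁ + 2α₂) = 2.06 / 1.0321 = 2.00 mmol/kg

DIC = 2.00 mmol/kg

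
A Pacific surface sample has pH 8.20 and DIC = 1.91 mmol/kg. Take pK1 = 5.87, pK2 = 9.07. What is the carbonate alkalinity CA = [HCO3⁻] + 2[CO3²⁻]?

CA = 2.13 mmol/kg

CA = [HCO3⁻] + 2[CO3²⁻] = (α₁ + 2α₂)·DIC
At pH 8.20: [H⁺]/K1 = 10^-2.33 = 0.0046774, K2/[H⁺] = 10^-0.87 = 0.13490
α₁ = 1/(1 + 0.0046774 + 0.13490) = 1/1.1396 = 0.8775; α₂ = α₁·K2/[H⁺] = 0.1184
α₁ + 2α₂ = 1.1143
CA = 1.1143 × 1.91 = 2.13 mmol/kg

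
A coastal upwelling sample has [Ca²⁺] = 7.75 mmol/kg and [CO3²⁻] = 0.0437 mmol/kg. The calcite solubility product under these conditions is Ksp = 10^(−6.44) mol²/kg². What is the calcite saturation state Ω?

Ω = 0.933

Ksp = 10^(−6.44) = 3.631×10^-7
Ω = [Ca²⁺][CO3²⁻]/Ksp = (7.75×10^-3)(0.0437×10^-3) / 3.631×10^-7 = 0.933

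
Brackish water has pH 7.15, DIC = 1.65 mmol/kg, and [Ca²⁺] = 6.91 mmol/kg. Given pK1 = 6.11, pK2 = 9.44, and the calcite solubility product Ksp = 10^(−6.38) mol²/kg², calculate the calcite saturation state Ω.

α₂ = 1 / (1 + [H⁺]/K2 + [H⁺]²/(K1K2)) = 1 / (1 + 10^+2.29 + 10^+1.25)
   = 1 / (1 + 194.98 + 17.783) = 1/213.77 = 0.004678
[CO3²⁻] = α₂ × DIC = 0.004678 × 1.65 = 0.007719 mmol/kg = 7.719 μmol/kg
Ksp = 10^(−6.38) = 4.169×10^-7
Ω = [Ca²⁺][CO3²⁻]/Ksp = (6.91×10^-3)(7.719×10^-6) / 4.169×10^-7 = 0.128

Ω = 0.128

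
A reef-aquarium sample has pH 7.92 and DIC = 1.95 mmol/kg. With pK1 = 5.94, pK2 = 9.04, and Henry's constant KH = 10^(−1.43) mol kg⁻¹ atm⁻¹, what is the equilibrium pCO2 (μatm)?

pCO2 = 506 μatm

α₀ = 1 / (1 + K1/[H⁺] + K1K2/[H⁺]²) = 1 / (1 + 10^+1.98 + 10^+0.86)
   = 1 / (1 + 95.499 + 7.2444) = 1/103.74 = 0.009639
[CO2*] = α₀ × DIC = 0.009639 × 1.95 = 0.01880 mmol/kg = 18.80 μmol/kg
pCO2 = [CO2*]/KH = 1.880×10^-5 / 3.715×10^-2 = 506 μatm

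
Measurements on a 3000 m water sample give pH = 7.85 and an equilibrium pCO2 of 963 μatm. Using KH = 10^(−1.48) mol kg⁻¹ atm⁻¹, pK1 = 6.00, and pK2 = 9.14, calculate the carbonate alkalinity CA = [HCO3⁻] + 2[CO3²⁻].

CA = 2.49 mmol/kg

[CO2*] = KH · pCO2 = 10^(−1.48) × 963×10^-6 = 3.189×10^-5 mol/kg
α₀ = 1/(1 + K1/[H⁺] + K1K2/[H⁺]²) = 1/(1 + 10^+1.85 + 10^+0.56) = 0.01326
DIC = [CO2*]/α₀ = 3.189×10^-5 / 0.01326 = 2.405 mmol/kg
CA = (α₁ + 2α₂)·DIC = (0.9386 + 2×0.04814) × 2.405 = 2.49 mmol/kg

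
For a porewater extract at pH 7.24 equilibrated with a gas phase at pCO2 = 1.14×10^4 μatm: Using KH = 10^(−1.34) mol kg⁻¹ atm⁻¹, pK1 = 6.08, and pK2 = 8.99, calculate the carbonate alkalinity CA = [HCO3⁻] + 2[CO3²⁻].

CA = 7.80 mmol/kg

[CO2*] = KH · pCO2 = 10^(−1.34) × 1.14×10^4×10^-6 = 5.211×10^-4 mol/kg
α₀ = 1/(1 + K1/[H⁺] + K1K2/[H⁺]²) = 1/(1 + 10^+1.16 + 10^-0.59) = 0.06365
DIC = [CO2*]/α₀ = 5.211×10^-4 / 0.06365 = 8.187 mmol/kg
CA = (α₁ + 2α₂)·DIC = (0.9200 + 2×0.01636) × 8.187 = 7.80 mmol/kg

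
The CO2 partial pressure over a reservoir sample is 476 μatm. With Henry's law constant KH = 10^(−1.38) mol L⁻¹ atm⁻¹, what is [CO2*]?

KH = 10^(−1.38) = 4.169×10^-2 mol L⁻¹ atm⁻¹
[CO2*] = KH · pCO2 = 4.169×10^-2 × 476×10^-6 atm = 1.98×10^-5 mol/L

[CO2*] = 19.8 μmol/L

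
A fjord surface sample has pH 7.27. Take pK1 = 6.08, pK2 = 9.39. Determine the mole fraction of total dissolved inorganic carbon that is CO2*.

α₀ = 0.0602

α₀ = 1 / (1 + K1/[H⁺] + K1K2/[H⁺]²) = 1 / (1 + 10^+1.19 + 10^-0.93)
   = 1 / (1 + 15.488 + 0.11749) = 1/16.606 = 0.06022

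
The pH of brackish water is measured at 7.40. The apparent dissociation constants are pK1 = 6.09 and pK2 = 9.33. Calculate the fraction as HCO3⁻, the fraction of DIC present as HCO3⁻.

α₁ = 1 / (1 + [H⁺]/K1 + K2/[H⁺]) = 1 / (1 + 10^-1.31 + 10^-1.93)
   = 1 / (1 + 0.048978 + 0.011749) = 1/1.0607 = 0.9427

α₁ = 0.943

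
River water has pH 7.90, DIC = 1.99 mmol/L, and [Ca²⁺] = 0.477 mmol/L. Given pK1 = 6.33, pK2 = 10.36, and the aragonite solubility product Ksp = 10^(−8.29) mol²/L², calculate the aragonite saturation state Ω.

α₂ = 1 / (1 + [H⁺]/K2 + [H⁺]²/(K1K2)) = 1 / (1 + 10^+2.46 + 10^+0.89)
   = 1 / (1 + 288.40 + 7.7625) = 1/297.17 = 0.003365
[CO3²⁻] = α₂ × DIC = 0.003365 × 1.99 = 0.006697 mmol/L = 6.697 μmol/L
Ksp = 10^(−8.29) = 5.129×10^-9
Ω = [Ca²⁺][CO3²⁻]/Ksp = (0.477×10^-3)(6.697×10^-6) / 5.129×10^-9 = 0.623

Ω = 0.623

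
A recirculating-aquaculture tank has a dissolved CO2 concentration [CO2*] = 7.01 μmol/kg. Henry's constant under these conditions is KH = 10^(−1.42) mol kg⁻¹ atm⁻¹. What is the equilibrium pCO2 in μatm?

pCO2 = 184 μatm

KH = 10^(−1.42) = 3.802×10^-2 mol kg⁻¹ atm⁻¹
pCO2 = [CO2*]/KH = 7.01×10^-6 / 3.802×10^-2 = 1.84×10^-4 atm = 184 μatm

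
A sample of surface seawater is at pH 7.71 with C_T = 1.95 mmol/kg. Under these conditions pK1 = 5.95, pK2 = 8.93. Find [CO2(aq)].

[CO2*] = 0.0314 mmol/kg

α₀ = 1 / (1 + K1/[H⁺] + K1K2/[H⁺]²) = 1 / (1 + 10^+1.76 + 10^+0.54)
   = 1 / (1 + 57.544 + 3.4674) = 1/62.011 = 0.01613
[CO2*] = α₀ × DIC = 0.01613 × 1.95 = 0.0314 mmol/kg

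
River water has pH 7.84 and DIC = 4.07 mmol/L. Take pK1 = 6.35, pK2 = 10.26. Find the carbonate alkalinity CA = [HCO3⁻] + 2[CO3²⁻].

CA = [HCO3⁻] + 2[CO3²⁻] = (α₁ + 2α₂)·DIC
At pH 7.84: [H⁺]/K1 = 10^-1.49 = 0.032359, K2/[H⁺] = 10^-2.42 = 0.0038019
α₁ = 1/(1 + 0.032359 + 0.0038019) = 1/1.0362 = 0.9651; α₂ = α₁·K2/[H⁺] = 0.003669
α₁ + 2α₂ = 0.9724
CA = 0.9724 × 4.07 = 3.96 mmol/L

CA = 3.96 mmol/L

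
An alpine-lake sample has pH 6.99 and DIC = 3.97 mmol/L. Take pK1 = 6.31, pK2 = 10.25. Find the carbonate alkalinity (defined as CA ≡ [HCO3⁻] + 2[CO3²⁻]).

CA = [HCO3⁻] + 2[CO3²⁻] = (α₁ + 2α₂)·DIC
At pH 6.99: [H⁺]/K1 = 10^-0.68 = 0.20893, K2/[H⁺] = 10^-3.26 = 0.00054954
α₁ = 1/(1 + 0.20893 + 0.00054954) = 1/1.2095 = 0.8268; α₂ = α₁·K2/[H⁺] = 0.0004544
α₁ + 2α₂ = 0.8277
CA = 0.8277 × 3.97 = 3.29 mmol/L

CA = 3.29 mmol/L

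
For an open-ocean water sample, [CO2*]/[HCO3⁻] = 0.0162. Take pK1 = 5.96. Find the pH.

From K1 = [H⁺][HCO3⁻]/[CO2*]:  pH = pK1 − log₁₀([CO2*]/[HCO3⁻])
log₁₀(0.0162) = -1.790
pH = 5.96 − (-1.790) = 7.75

pH = 7.75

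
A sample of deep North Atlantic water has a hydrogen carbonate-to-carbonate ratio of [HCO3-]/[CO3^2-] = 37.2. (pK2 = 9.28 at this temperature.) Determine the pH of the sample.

pH = 7.71

From K2 = [H⁺][CO3^2-]/[HCO3-]:  pH = pK2 − log₁₀([HCO3-]/[CO3^2-])
log₁₀(37.2) = +1.571
pH = 9.28 − (+1.571) = 7.71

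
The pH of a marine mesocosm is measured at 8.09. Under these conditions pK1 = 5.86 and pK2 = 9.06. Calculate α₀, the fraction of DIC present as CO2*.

α₀ = 0.00529

α₀ = 1 / (1 + K1/[H⁺] + K1K2/[H⁺]²) = 1 / (1 + 10^+2.23 + 10^+1.26)
   = 1 / (1 + 169.82 + 18.197) = 1/189.02 = 0.005290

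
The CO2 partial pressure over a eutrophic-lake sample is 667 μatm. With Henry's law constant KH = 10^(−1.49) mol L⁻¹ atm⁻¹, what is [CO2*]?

[CO2*] = 21.6 μmol/L

KH = 10^(−1.49) = 3.236×10^-2 mol L⁻¹ atm⁻¹
[CO2*] = KH · pCO2 = 3.236×10^-2 × 667×10^-6 atm = 2.16×10^-5 mol/L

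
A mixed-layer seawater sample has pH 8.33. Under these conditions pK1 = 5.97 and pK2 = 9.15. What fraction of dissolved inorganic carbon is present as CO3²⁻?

α₂ = 1 / (1 + [H⁺]/K2 + [H⁺]²/(K1K2)) = 1 / (1 + 10^+0.82 + 10^-1.54)
   = 1 / (1 + 6.6069 + 0.028840) = 1/7.6358 = 0.1310

α₂ = 0.131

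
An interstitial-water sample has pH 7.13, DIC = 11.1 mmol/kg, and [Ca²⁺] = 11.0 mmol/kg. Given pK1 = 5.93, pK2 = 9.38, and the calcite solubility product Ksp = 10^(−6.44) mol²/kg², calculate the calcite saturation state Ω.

Ω = 1.77

α₂ = 1 / (1 + [H⁺]/K2 + [H⁺]²/(K1K2)) = 1 / (1 + 10^+2.25 + 10^+1.05)
   = 1 / (1 + 177.83 + 11.220) = 1/190.05 = 0.005262
[CO3²⁻] = α₂ × DIC = 0.005262 × 11.1 = 0.05841 mmol/kg
Ksp = 10^(−6.44) = 3.631×10^-7
Ω = [Ca²⁺][CO3²⁻]/Ksp = (11.0×10^-3)(5.841×10^-5) / 3.631×10^-7 = 1.77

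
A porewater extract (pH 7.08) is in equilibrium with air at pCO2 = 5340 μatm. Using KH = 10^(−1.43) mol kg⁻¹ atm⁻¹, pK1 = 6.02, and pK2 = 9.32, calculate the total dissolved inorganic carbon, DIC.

DIC = 2.49 mmol/kg

[CO2*] = KH · pCO2 = 10^(−1.43) × 5340×10^-6 = 1.984×10^-4 mol/kg
α₀ = 1/(1 + K1/[H⁺] + K1K2/[H⁺]²) = 1/(1 + 10^+1.06 + 10^-1.18) = 0.07970
DIC = [CO2*]/α₀ = 1.984×10^-4 / 0.07970 = 2.49 mmol/kg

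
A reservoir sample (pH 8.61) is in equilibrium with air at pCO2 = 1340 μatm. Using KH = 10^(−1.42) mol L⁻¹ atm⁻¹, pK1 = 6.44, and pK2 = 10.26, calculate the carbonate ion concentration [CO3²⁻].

[CO2*] = KH · pCO2 = 10^(−1.42) × 1340×10^-6 = 5.095×10^-5 mol/L
α₀ = 1/(1 + K1/[H⁺] + K1K2/[H⁺]²) = 1/(1 + 10^+2.17 + 10^+0.52) = 0.006569
DIC = [CO2*]/α₀ = 5.095×10^-5 / 0.006569 = 7.755 mmol/L
[CO3²⁻] = α₂·DIC; α₂ = 0.02175, so [CO3²⁻] = 0.02175 × 7.755 = 0.169 mmol/L

[CO3²⁻] = 0.169 mmol/L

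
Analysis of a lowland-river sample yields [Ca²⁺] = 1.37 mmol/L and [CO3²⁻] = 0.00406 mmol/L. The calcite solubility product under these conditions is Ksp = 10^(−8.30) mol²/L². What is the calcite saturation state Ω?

Ksp = 10^(−8.30) = 5.012×10^-9
Ω = [Ca²⁺][CO3²⁻]/Ksp = (1.37×10^-3)(0.00406×10^-3) / 5.012×10^-9 = 1.11

Ω = 1.11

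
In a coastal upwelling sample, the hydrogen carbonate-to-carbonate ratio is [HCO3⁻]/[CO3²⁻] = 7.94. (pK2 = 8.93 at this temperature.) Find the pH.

pH = 8.03

From K2 = [H⁺][CO3²⁻]/[HCO3⁻]:  pH = pK2 − log₁₀([HCO3⁻]/[CO3²⁻])
log₁₀(7.94) = +0.900
pH = 8.93 − (+0.900) = 8.03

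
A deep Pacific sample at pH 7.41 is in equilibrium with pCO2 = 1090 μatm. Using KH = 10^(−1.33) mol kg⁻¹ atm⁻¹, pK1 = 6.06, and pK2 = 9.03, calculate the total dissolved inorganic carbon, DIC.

[CO2*] = KH · pCO2 = 10^(−1.33) × 1090×10^-6 = 5.098×10^-5 mol/kg
α₀ = 1/(1 + K1/[H⁺] + K1K2/[H⁺]²) = 1/(1 + 10^+1.35 + 10^-0.27) = 0.04180
DIC = [CO2*]/α₀ = 5.098×10^-5 / 0.04180 = 1.22 mmol/kg

DIC = 1.22 mmol/kg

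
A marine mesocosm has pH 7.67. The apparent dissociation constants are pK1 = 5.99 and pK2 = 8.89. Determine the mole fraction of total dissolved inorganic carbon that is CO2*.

α₀ = 0.0193

α₀ = 1 / (1 + K1/[H⁺] + K1K2/[H⁺]²) = 1 / (1 + 10^+1.68 + 10^+0.46)
   = 1 / (1 + 47.863 + 2.8840) = 1/51.747 = 0.01932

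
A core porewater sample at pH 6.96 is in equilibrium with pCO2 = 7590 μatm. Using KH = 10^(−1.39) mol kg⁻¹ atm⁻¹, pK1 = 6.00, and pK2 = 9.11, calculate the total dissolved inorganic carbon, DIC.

[CO2*] = KH · pCO2 = 10^(−1.39) × 7590×10^-6 = 3.092×10^-4 mol/kg
α₀ = 1/(1 + K1/[H⁺] + K1K2/[H⁺]²) = 1/(1 + 10^+0.96 + 10^-1.19) = 0.09819
DIC = [CO2*]/α₀ = 3.092×10^-4 / 0.09819 = 3.15 mmol/kg

DIC = 3.15 mmol/kg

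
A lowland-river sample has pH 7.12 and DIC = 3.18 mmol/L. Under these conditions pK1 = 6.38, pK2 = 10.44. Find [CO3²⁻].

[CO3²⁻] = 1.29 μmol/L

α₂ = 1 / (1 + [H⁺]/K2 + [H⁺]²/(K1K2)) = 1 / (1 + 10^+3.32 + 10^+2.58)
   = 1 / (1 + 2089.3 + 380.19) = 1/2470.5 = 0.0004048
[CO3²⁻] = α₂ × DIC = 0.0004048 × 3.18 = 0.00129 mmol/L = 1.29 μmol/L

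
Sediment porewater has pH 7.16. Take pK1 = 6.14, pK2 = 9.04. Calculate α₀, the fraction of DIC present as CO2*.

α₀ = 1 / (1 + K1/[H⁺] + K1K2/[H⁺]²) = 1 / (1 + 10^+1.02 + 10^-0.86)
   = 1 / (1 + 10.471 + 0.13804) = 1/11.609 = 0.08614

α₀ = 0.0861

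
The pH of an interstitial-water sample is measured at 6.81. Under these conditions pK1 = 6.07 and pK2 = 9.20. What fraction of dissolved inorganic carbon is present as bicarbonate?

α₁ = 0.843

α₁ = 1 / (1 + [H⁺]/K1 + K2/[H⁺]) = 1 / (1 + 10^-0.74 + 10^-2.39)
   = 1 / (1 + 0.18197 + 0.0040738) = 1/1.1860 = 0.8431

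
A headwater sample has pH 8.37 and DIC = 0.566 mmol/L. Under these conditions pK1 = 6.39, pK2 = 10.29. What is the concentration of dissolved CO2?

α₀ = 1 / (1 + K1/[H⁺] + K1K2/[H⁺]²) = 1 / (1 + 10^+1.98 + 10^+0.06)
   = 1 / (1 + 95.499 + 1.1482) = 1/97.647 = 0.01024
[CO2*] = α₀ × DIC = 0.01024 × 0.566 = 0.00580 mmol/L = 5.80 μmol/L

[CO2*] = 5.80 μmol/L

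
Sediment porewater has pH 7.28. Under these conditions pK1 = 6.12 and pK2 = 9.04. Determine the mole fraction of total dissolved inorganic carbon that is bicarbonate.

α₁ = 0.920

α₁ = 1 / (1 + [H⁺]/K1 + K2/[H⁺]) = 1 / (1 + 10^-1.16 + 10^-1.76)
   = 1 / (1 + 0.069183 + 0.017378) = 1/1.0866 = 0.9203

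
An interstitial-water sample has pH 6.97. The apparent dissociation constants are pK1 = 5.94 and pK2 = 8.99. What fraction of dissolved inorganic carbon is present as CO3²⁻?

α₂ = 0.00866

α₂ = 1 / (1 + [H⁺]/K2 + [H⁺]²/(K1K2)) = 1 / (1 + 10^+2.02 + 10^+0.99)
   = 1 / (1 + 104.71 + 9.7724) = 1/115.49 = 0.008659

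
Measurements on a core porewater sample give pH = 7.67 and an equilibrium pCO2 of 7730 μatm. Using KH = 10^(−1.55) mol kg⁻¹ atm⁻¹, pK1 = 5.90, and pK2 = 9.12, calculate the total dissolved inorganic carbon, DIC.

DIC = 13.5 mmol/kg

[CO2*] = KH · pCO2 = 10^(−1.55) × 7730×10^-6 = 2.179×10^-4 mol/kg
α₀ = 1/(1 + K1/[H⁺] + K1K2/[H⁺]²) = 1/(1 + 10^+1.77 + 10^+0.32) = 0.01614
DIC = [CO2*]/α₀ = 2.179×10^-4 / 0.01614 = 13.5 mmol/kg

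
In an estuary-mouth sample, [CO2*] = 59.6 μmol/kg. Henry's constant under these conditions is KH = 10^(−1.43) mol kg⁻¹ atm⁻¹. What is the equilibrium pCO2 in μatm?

KH = 10^(−1.43) = 3.715×10^-2 mol kg⁻¹ atm⁻¹
pCO2 = [CO2*]/KH = 59.6×10^-6 / 3.715×10^-2 = 1.60×10^-3 atm = 1600 μatm

pCO2 = 1600 μatm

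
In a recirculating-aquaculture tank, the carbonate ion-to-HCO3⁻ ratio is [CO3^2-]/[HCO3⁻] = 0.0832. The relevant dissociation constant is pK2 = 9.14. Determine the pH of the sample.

From K2 = [H⁺][CO3^2-]/[HCO3⁻]:  pH = pK2 + log₁₀([CO3^2-]/[HCO3⁻])
log₁₀(0.0832) = -1.080
pH = 9.14 + (-1.080) = 8.06

pH = 8.06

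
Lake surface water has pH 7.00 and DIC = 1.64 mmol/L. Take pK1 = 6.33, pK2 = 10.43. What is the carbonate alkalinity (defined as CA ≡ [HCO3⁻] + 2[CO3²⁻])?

CA = [HCO3⁻] + 2[CO3²⁻] = (α₁ + 2α₂)·DIC
At pH 7.00: [H⁺]/K1 = 10^-0.67 = 0.21380, K2/[H⁺] = 10^-3.43 = 0.00037154
α₁ = 1/(1 + 0.21380 + 0.00037154) = 1/1.2142 = 0.8236; α₂ = α₁·K2/[H⁺] = 0.0003060
α₁ + 2α₂ = 0.8242
CA = 0.8242 × 1.64 = 1.35 mmol/L

CA = 1.35 mmol/L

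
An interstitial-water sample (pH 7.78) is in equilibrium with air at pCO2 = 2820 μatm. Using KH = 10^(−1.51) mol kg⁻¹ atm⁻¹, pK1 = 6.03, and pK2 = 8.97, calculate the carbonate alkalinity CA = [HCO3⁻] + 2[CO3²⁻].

CA = 5.53 mmol/kg

[CO2*] = KH · pCO2 = 10^(−1.51) × 2820×10^-6 = 8.715×10^-5 mol/kg
α₀ = 1/(1 + K1/[H⁺] + K1K2/[H⁺]²) = 1/(1 + 10^+1.75 + 10^+0.56) = 0.01643
DIC = [CO2*]/α₀ = 8.715×10^-5 / 0.01643 = 5.304 mmol/kg
CA = (α₁ + 2α₂)·DIC = (0.9239 + 2×0.05965) × 5.304 = 5.53 mmol/kg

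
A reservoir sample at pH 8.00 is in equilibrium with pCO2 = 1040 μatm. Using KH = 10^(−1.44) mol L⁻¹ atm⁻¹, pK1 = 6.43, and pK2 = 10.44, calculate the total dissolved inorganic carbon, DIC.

[CO2*] = KH · pCO2 = 10^(−1.44) × 1040×10^-6 = 3.776×10^-5 mol/L
α₀ = 1/(1 + K1/[H⁺] + K1K2/[H⁺]²) = 1/(1 + 10^+1.57 + 10^-0.87) = 0.02612
DIC = [CO2*]/α₀ = 3.776×10^-5 / 0.02612 = 1.45 mmol/L

DIC = 1.45 mmol/L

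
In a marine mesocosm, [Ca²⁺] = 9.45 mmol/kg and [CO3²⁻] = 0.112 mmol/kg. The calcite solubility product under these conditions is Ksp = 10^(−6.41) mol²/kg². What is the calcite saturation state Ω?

Ω = 2.72

Ksp = 10^(−6.41) = 3.890×10^-7
Ω = [Ca²⁺][CO3²⁻]/Ksp = (9.45×10^-3)(0.112×10^-3) / 3.890×10^-7 = 2.72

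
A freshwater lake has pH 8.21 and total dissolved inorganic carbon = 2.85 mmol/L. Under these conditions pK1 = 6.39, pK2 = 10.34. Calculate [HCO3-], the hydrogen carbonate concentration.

[HCO3⁻] = 2.79 mmol/L

α₁ = 1 / (1 + [H⁺]/K1 + K2/[H⁺]) = 1 / (1 + 10^-1.82 + 10^-2.13)
   = 1 / (1 + 0.015136 + 0.0074131) = 1/1.0225 = 0.9779
[HCO3⁻] = α₁ × DIC = 0.9779 × 2.85 = 2.79 mmol/L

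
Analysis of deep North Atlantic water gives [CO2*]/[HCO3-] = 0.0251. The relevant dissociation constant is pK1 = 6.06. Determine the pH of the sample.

From K1 = [H⁺][HCO3-]/[CO2*]:  pH = pK1 − log₁₀([CO2*]/[HCO3-])
log₁₀(0.0251) = -1.600
pH = 6.06 − (-1.600) = 7.66

pH = 7.66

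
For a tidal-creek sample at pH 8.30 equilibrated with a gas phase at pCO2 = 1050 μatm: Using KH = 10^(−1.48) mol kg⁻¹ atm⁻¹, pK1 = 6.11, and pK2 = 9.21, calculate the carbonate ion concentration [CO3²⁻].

[CO2*] = KH · pCO2 = 10^(−1.48) × 1050×10^-6 = 3.477×10^-5 mol/kg
α₀ = 1/(1 + K1/[H⁺] + K1K2/[H⁺]²) = 1/(1 + 10^+2.19 + 10^+1.28) = 0.005716
DIC = [CO2*]/α₀ = 3.477×10^-5 / 0.005716 = 6.082 mmol/kg
[CO3²⁻] = α₂·DIC; α₂ = 0.1089, so [CO3²⁻] = 0.1089 × 6.082 = 0.663 mmol/kg

[CO3²⁻] = 0.663 mmol/kg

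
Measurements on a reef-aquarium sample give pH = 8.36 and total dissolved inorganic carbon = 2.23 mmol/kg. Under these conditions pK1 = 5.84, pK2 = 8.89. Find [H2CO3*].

[CO2*] = 5.19 μmol/kg

α₀ = 1 / (1 + K1/[H⁺] + K1K2/[H⁺]²) = 1 / (1 + 10^+2.52 + 10^+1.99)
   = 1 / (1 + 331.13 + 97.724) = 1/429.85 = 0.002326
[CO2*] = α₀ × DIC = 0.002326 × 2.23 = 0.00519 mmol/kg = 5.19 μmol/kg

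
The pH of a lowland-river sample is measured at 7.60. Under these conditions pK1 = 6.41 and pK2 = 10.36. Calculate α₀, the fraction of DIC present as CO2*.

α₀ = 0.0606

α₀ = 1 / (1 + K1/[H⁺] + K1K2/[H⁺]²) = 1 / (1 + 10^+1.19 + 10^-1.57)
   = 1 / (1 + 15.488 + 0.026915) = 1/16.515 = 0.06055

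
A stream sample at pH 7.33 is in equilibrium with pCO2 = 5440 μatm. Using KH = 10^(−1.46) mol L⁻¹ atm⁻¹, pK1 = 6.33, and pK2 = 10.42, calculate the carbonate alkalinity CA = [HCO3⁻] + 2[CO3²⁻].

CA = 1.89 mmol/L

[CO2*] = KH · pCO2 = 10^(−1.46) × 5440×10^-6 = 1.886×10^-4 mol/L
α₀ = 1/(1 + K1/[H⁺] + K1K2/[H⁺]²) = 1/(1 + 10^+1.00 + 10^-2.09) = 0.09084
DIC = [CO2*]/α₀ = 1.886×10^-4 / 0.09084 = 2.076 mmol/L
CA = (α₁ + 2α₂)·DIC = (0.9084 + 2×0.0007384) × 2.076 = 1.89 mmol/L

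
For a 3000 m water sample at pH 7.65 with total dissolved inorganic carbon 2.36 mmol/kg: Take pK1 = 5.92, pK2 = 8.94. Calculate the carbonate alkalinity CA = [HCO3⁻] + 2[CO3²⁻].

CA = 2.43 mmol/kg

CA = [HCO3⁻] + 2[CO3²⁻] = (α₁ + 2α₂)·DIC
At pH 7.65: [H⁺]/K1 = 10^-1.73 = 0.018621, K2/[H⁺] = 10^-1.29 = 0.051286
α₁ = 1/(1 + 0.018621 + 0.051286) = 1/1.0699 = 0.9347; α₂ = α₁·K2/[H⁺] = 0.04794
α₁ + 2α₂ = 1.0305
CA = 1.0305 × 2.36 = 2.43 mmol/kg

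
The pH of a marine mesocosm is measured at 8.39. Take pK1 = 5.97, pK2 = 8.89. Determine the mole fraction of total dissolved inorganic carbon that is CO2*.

α₀ = 0.00288

α₀ = 1 / (1 + K1/[H⁺] + K1K2/[H⁺]²) = 1 / (1 + 10^+2.42 + 10^+1.92)
   = 1 / (1 + 263.03 + 83.176) = 1/347.20 = 0.002880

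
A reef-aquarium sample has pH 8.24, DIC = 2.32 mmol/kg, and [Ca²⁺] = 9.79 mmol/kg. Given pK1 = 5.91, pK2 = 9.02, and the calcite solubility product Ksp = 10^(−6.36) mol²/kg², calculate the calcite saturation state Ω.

Ω = 7.38

α₂ = 1 / (1 + [H⁺]/K2 + [H⁺]²/(K1K2)) = 1 / (1 + 10^+0.78 + 10^-1.55)
   = 1 / (1 + 6.0256 + 0.028184) = 1/7.0538 = 0.1418
[CO3²⁻] = α₂ × DIC = 0.1418 × 2.32 = 0.3289 mmol/kg
Ksp = 10^(−6.36) = 4.365×10^-7
Ω = [Ca²⁺][CO3²⁻]/Ksp = (9.79×10^-3)(3.289×10^-4) / 4.365×10^-7 = 7.38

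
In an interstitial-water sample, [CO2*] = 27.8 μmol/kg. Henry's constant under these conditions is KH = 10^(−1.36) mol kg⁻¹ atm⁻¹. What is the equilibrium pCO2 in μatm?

pCO2 = 637 μatm

KH = 10^(−1.36) = 4.365×10^-2 mol kg⁻¹ atm⁻¹
pCO2 = [CO2*]/KH = 27.8×10^-6 / 4.365×10^-2 = 6.37×10^-4 atm = 637 μatm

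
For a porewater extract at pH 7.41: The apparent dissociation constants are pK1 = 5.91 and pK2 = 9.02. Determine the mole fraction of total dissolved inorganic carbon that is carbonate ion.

α₂ = 0.0232

α₂ = 1 / (1 + [H⁺]/K2 + [H⁺]²/(K1K2)) = 1 / (1 + 10^+1.61 + 10^+0.11)
   = 1 / (1 + 40.738 + 1.2882) = 1/43.026 = 0.02324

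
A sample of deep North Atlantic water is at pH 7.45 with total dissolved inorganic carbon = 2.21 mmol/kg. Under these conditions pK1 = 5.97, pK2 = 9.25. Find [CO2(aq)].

[CO2*] = 0.0698 mmol/kg

α₀ = 1 / (1 + K1/[H⁺] + K1K2/[H⁺]²) = 1 / (1 + 10^+1.48 + 10^-0.32)
   = 1 / (1 + 30.200 + 0.47863) = 1/31.678 = 0.03157
[CO2*] = α₀ × DIC = 0.03157 × 2.21 = 0.0698 mmol/kg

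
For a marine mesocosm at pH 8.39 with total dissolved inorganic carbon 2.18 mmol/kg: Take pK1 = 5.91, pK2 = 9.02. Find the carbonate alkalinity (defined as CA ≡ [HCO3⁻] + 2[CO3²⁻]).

CA = 2.59 mmol/kg

CA = [HCO3⁻] + 2[CO3²⁻] = (α₁ + 2α₂)·DIC
At pH 8.39: [H⁺]/K1 = 10^-2.48 = 0.0033113, K2/[H⁺] = 10^-0.63 = 0.23442
α₁ = 1/(1 + 0.0033113 + 0.23442) = 1/1.2377 = 0.8079; α₂ = α₁·K2/[H⁺] = 0.1894
α₁ + 2α₂ = 1.1867
CA = 1.1867 × 2.18 = 2.59 mmol/kg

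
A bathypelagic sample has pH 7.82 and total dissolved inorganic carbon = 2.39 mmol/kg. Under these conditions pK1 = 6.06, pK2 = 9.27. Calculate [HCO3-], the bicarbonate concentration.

α₁ = 1 / (1 + [H⁺]/K1 + K2/[H⁺]) = 1 / (1 + 10^-1.76 + 10^-1.45)
   = 1 / (1 + 0.017378 + 0.035481) = 1/1.0529 = 0.9498
[HCO3⁻] = α₁ × DIC = 0.9498 × 2.39 = 2.27 mmol/kg

[HCO3⁻] = 2.27 mmol/kg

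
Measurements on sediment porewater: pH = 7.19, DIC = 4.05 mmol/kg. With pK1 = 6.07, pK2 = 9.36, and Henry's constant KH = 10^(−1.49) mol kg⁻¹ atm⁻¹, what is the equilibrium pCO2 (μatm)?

pCO2 = 8770 μatm

α₀ = 1 / (1 + K1/[H⁺] + K1K2/[H⁺]²) = 1 / (1 + 10^+1.12 + 10^-1.05)
   = 1 / (1 + 13.183 + 0.089125) = 1/14.272 = 0.07007
[CO2*] = α₀ × DIC = 0.07007 × 4.05 = 0.2838 mmol/kg
pCO2 = [CO2*]/KH = 2.838×10^-4 / 3.236×10^-2 = 8770 μatm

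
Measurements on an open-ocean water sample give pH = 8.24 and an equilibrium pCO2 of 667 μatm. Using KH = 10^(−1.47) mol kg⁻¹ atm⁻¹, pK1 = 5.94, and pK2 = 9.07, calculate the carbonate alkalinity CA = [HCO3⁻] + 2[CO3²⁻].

[CO2*] = KH · pCO2 = 10^(−1.47) × 667×10^-6 = 2.260×10^-5 mol/kg
α₀ = 1/(1 + K1/[H⁺] + K1K2/[H⁺]²) = 1/(1 + 10^+2.30 + 10^+1.47) = 0.004347
DIC = [CO2*]/α₀ = 2.260×10^-5 / 0.004347 = 5.199 mmol/kg
CA = (α₁ + 2α₂)·DIC = (0.8674 + 2×0.1283) × 5.199 = 5.84 mmol/kg

CA = 5.84 mmol/kg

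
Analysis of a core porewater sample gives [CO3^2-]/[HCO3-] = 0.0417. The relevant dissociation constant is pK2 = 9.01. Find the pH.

pH = 7.63

From K2 = [H⁺][CO3^2-]/[HCO3-]:  pH = pK2 + log₁₀([CO3^2-]/[HCO3-])
log₁₀(0.0417) = -1.380
pH = 9.01 + (-1.380) = 7.63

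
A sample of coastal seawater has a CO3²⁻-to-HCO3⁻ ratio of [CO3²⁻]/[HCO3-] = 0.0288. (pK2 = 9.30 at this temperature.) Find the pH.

pH = 7.76

From K2 = [H⁺][CO3²⁻]/[HCO3-]:  pH = pK2 + log₁₀([CO3²⁻]/[HCO3-])
log₁₀(0.0288) = -1.541
pH = 9.30 + (-1.541) = 7.76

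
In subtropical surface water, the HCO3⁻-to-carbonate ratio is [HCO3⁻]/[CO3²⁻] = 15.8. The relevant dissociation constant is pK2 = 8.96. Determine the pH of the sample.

From K2 = [H⁺][CO3²⁻]/[HCO3⁻]:  pH = pK2 − log₁₀([HCO3⁻]/[CO3²⁻])
log₁₀(15.8) = +1.199
pH = 8.96 − (+1.199) = 7.76

pH = 7.76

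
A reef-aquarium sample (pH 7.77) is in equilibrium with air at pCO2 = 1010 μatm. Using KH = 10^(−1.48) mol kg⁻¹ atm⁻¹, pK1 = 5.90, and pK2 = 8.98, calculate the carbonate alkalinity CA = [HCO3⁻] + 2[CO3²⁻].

CA = 2.78 mmol/kg

[CO2*] = KH · pCO2 = 10^(−1.48) × 1010×10^-6 = 3.344×10^-5 mol/kg
α₀ = 1/(1 + K1/[H⁺] + K1K2/[H⁺]²) = 1/(1 + 10^+1.87 + 10^+0.66) = 0.01255
DIC = [CO2*]/α₀ = 3.344×10^-5 / 0.01255 = 2.666 mmol/kg
CA = (α₁ + 2α₂)·DIC = (0.9301 + 2×0.05735) × 2.666 = 2.78 mmol/kg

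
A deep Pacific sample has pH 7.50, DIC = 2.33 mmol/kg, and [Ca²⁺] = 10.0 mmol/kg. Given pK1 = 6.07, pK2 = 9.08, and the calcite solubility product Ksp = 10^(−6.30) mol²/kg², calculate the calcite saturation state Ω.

α₂ = 1 / (1 + [H⁺]/K2 + [H⁺]²/(K1K2)) = 1 / (1 + 10^+1.58 + 10^+0.15)
   = 1 / (1 + 38.019 + 1.4125) = 1/40.431 = 0.02473
[CO3²⁻] = α₂ × DIC = 0.02473 × 2.33 = 0.05763 mmol/kg
Ksp = 10^(−6.30) = 5.012×10^-7
Ω = [Ca²⁺][CO3²⁻]/Ksp = (10.0×10^-3)(5.763×10^-5) / 5.012×10^-7 = 1.15

Ω = 1.15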